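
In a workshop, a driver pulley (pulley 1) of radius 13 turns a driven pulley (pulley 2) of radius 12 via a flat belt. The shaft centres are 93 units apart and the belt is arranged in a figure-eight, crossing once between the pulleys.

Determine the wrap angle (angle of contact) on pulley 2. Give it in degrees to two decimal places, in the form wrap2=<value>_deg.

wrap2=211.19_deg

crossed belt: β = asin((r1+r2)/C) = asin(25/93) = 15.5939°
wrap1 = wrap2 = π + 2β = 211.1878°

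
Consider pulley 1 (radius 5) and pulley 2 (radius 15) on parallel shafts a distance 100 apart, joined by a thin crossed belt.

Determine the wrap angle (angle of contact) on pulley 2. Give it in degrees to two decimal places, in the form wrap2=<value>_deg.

wrap2=203.07_deg

crossed belt: β = asin((r1+r2)/C) = asin(20/100) = 11.5370°
wrap1 = wrap2 = π + 2β = 203.0739°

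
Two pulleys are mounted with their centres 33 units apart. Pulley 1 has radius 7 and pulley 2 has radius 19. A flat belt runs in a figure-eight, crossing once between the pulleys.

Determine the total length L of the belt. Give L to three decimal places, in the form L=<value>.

crossed belt: β = asin((r1+r2)/C) = asin(26/33) = 51.9877°
wrap1 = wrap2 = π + 2β = 283.9754°
tangent length = C·cosβ = 20.3224
L = (r1+r2)·wrap + 2·C·cosβ = 26·4.9563 + 2·20.3224 = 169.5088

L=169.509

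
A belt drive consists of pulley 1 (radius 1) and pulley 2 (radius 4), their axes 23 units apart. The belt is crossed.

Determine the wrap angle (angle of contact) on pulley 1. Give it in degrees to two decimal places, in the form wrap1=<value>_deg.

wrap1=205.11_deg

crossed belt: β = asin((r1+r2)/C) = asin(5/23) = 12.5559°
wrap1 = wrap2 = π + 2β = 205.1117°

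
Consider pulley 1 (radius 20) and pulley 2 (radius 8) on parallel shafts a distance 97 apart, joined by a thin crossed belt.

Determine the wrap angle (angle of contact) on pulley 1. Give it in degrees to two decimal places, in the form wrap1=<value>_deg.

wrap1=213.56_deg

crossed belt: β = asin((r1+r2)/C) = asin(28/97) = 16.7777°
wrap1 = wrap2 = π + 2β = 213.5555°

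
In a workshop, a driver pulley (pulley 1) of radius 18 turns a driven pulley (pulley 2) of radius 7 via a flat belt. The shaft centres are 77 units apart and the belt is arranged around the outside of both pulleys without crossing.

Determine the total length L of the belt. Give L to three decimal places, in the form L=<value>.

L=234.114

open belt: β = asin((r2−r1)/C) = asin(-11/77) = -8.2132°
wrap1 = π − 2β = 196.4264°
wrap2 = π + 2β = 163.5736°
tangent length = C·cosβ = 76.2102
L = r1·wrap1 + r2·wrap2 + 2·C·cosβ = 18·3.4283 + 7·2.8549 + 2·76.2102 = 234.1139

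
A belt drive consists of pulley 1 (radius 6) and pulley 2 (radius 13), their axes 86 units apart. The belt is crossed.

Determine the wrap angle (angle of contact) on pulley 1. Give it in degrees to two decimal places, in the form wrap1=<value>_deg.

wrap1=205.53_deg

crossed belt: β = asin((r1+r2)/C) = asin(19/86) = 12.7637°
wrap1 = wrap2 = π + 2β = 205.5274°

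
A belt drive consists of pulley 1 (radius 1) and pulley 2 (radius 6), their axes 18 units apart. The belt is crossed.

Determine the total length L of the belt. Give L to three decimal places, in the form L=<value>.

L=60.749

crossed belt: β = asin((r1+r2)/C) = asin(7/18) = 22.8854°
wrap1 = wrap2 = π + 2β = 225.7708°
tangent length = C·cosβ = 16.5831
L = (r1+r2)·wrap + 2·C·cosβ = 7·3.9404 + 2·16.5831 = 60.7493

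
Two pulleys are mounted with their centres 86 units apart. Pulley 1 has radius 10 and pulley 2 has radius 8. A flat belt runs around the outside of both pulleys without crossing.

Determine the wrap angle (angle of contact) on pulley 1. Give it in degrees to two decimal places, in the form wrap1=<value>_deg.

wrap1=182.67_deg

open belt: β = asin((r2−r1)/C) = asin(-2/86) = -1.3326°
wrap1 = π − 2β = 182.6652°
wrap2 = π + 2β = 177.3348°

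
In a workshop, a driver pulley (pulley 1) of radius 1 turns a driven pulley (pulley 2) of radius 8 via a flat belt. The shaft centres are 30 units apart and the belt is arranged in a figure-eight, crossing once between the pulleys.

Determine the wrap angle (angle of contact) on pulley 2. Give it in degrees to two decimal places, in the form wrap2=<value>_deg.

crossed belt: β = asin((r1+r2)/C) = asin(9/30) = 17.4576°
wrap1 = wrap2 = π + 2β = 214.9152°

wrap2=214.92_deg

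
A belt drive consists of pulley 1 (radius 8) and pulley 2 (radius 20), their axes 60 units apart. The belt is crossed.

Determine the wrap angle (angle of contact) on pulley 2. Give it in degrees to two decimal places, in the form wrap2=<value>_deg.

wrap2=235.64_deg

crossed belt: β = asin((r1+r2)/C) = asin(28/60) = 27.8181°
wrap1 = wrap2 = π + 2β = 235.6363°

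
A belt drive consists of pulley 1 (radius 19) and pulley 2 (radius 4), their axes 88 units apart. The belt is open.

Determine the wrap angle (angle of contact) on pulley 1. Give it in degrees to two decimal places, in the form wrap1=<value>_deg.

wrap1=199.63_deg

open belt: β = asin((r2−r1)/C) = asin(-15/88) = -9.8142°
wrap1 = π − 2β = 199.6285°
wrap2 = π + 2β = 160.3715°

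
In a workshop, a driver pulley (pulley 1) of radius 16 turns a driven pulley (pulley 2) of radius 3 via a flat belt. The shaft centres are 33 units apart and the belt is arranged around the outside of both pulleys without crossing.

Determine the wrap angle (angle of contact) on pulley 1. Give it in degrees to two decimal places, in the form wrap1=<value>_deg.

open belt: β = asin((r2−r1)/C) = asin(-13/33) = -23.1998°
wrap1 = π − 2β = 226.3997°
wrap2 = π + 2β = 133.6003°

wrap1=226.40_deg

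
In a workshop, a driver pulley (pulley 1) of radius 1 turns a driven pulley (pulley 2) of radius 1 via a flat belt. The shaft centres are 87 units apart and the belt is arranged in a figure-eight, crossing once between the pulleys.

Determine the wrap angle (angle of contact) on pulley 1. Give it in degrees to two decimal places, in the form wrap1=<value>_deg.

wrap1=182.63_deg

crossed belt: β = asin((r1+r2)/C) = asin(2/87) = 1.3173°
wrap1 = wrap2 = π + 2β = 182.6345°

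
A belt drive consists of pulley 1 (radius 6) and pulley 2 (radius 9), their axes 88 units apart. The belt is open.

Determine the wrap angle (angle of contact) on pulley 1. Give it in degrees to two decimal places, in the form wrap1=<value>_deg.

wrap1=176.09_deg

open belt: β = asin((r2−r1)/C) = asin(3/88) = 1.9536°
wrap1 = π − 2β = 176.0927°
wrap2 = π + 2β = 183.9073°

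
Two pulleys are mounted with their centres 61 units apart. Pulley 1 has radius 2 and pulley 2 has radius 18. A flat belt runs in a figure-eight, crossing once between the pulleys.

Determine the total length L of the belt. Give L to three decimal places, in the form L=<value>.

L=191.450

crossed belt: β = asin((r1+r2)/C) = asin(20/61) = 19.1395°
wrap1 = wrap2 = π + 2β = 218.2789°
tangent length = C·cosβ = 57.6281
L = (r1+r2)·wrap + 2·C·cosβ = 20·3.8097 + 2·57.6281 = 191.4500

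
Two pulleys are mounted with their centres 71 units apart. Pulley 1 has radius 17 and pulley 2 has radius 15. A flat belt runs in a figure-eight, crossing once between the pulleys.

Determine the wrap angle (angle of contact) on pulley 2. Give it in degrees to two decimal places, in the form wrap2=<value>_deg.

crossed belt: β = asin((r1+r2)/C) = asin(32/71) = 26.7889°
wrap1 = wrap2 = π + 2β = 233.5778°

wrap2=233.58_deg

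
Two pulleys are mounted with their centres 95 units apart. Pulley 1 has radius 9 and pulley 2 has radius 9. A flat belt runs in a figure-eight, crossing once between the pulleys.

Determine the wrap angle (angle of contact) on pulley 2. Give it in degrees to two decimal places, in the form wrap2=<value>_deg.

wrap2=201.84_deg

crossed belt: β = asin((r1+r2)/C) = asin(18/95) = 10.9221°
wrap1 = wrap2 = π + 2β = 201.8441°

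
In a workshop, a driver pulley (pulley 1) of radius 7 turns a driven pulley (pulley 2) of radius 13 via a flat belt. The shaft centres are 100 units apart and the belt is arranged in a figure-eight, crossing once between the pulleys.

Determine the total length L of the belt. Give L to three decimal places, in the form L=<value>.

L=266.845

crossed belt: β = asin((r1+r2)/C) = asin(20/100) = 11.5370°
wrap1 = wrap2 = π + 2β = 203.0739°
tangent length = C·cosβ = 97.9796
L = (r1+r2)·wrap + 2·C·cosβ = 20·3.5443 + 2·97.9796 = 266.8453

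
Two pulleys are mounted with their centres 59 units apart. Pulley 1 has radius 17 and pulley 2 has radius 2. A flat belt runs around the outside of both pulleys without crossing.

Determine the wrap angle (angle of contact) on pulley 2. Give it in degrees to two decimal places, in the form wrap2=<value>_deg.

open belt: β = asin((r2−r1)/C) = asin(-15/59) = -14.7284°
wrap1 = π − 2β = 209.4568°
wrap2 = π + 2β = 150.5432°

wrap2=150.54_deg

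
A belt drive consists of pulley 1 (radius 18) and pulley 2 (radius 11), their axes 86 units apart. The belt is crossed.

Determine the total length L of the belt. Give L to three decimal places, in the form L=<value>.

L=272.981

crossed belt: β = asin((r1+r2)/C) = asin(29/86) = 19.7069°
wrap1 = wrap2 = π + 2β = 219.4139°
tangent length = C·cosβ = 80.9630
L = (r1+r2)·wrap + 2·C·cosβ = 29·3.8295 + 2·80.9630 = 272.9813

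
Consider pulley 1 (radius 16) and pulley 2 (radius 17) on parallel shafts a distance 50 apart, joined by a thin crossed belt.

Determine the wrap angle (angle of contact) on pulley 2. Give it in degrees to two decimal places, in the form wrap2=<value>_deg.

crossed belt: β = asin((r1+r2)/C) = asin(33/50) = 41.2999°
wrap1 = wrap2 = π + 2β = 262.5997°

wrap2=262.60_deg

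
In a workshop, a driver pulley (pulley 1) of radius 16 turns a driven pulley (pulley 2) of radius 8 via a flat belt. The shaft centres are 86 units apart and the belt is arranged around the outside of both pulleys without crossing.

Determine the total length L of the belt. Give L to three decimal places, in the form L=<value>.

open belt: β = asin((r2−r1)/C) = asin(-8/86) = -5.3376°
wrap1 = π − 2β = 190.6751°
wrap2 = π + 2β = 169.3249°
tangent length = C·cosβ = 85.6271
L = r1·wrap1 + r2·wrap2 + 2·C·cosβ = 16·3.3279 + 8·2.9553 + 2·85.6271 = 248.1429

L=248.143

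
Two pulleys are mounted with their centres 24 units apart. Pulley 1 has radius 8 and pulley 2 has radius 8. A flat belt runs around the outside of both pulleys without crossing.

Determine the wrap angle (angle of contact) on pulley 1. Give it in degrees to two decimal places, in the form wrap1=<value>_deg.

wrap1=180.00_deg

open belt: β = asin((r2−r1)/C) = asin(0/24) = 0.0000°
wrap1 = π − 2β = 180.0000°
wrap2 = π + 2β = 180.0000°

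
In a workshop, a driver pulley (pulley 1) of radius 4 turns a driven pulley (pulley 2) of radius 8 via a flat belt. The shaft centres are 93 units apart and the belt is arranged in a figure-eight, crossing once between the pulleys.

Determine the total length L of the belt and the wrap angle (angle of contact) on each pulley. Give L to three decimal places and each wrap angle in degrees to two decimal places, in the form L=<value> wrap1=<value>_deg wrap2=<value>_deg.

L=225.250 wrap1=194.83_deg wrap2=194.83_deg

crossed belt: β = asin((r1+r2)/C) = asin(12/93) = 7.4137°
wrap1 = wrap2 = π + 2β = 194.8273°
tangent length = C·cosβ = 92.2226
L = (r1+r2)·wrap + 2·C·cosβ = 12·3.4004 + 2·92.2226 = 225.2497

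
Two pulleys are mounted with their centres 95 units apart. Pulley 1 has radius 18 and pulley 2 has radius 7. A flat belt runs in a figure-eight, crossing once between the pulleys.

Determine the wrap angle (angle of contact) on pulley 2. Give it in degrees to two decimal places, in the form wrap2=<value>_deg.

crossed belt: β = asin((r1+r2)/C) = asin(25/95) = 15.2575°
wrap1 = wrap2 = π + 2β = 210.5150°

wrap2=210.52_deg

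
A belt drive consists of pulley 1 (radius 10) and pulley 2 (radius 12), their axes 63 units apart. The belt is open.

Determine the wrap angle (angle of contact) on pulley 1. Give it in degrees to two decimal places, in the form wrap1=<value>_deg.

open belt: β = asin((r2−r1)/C) = asin(2/63) = 1.8192°
wrap1 = π − 2β = 176.3616°
wrap2 = π + 2β = 183.6384°

wrap1=176.36_deg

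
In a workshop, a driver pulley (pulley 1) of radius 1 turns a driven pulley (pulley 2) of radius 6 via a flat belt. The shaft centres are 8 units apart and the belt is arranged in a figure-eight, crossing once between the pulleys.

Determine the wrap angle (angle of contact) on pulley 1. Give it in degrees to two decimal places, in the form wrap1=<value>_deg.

wrap1=302.09_deg

crossed belt: β = asin((r1+r2)/C) = asin(7/8) = 61.0450°
wrap1 = wrap2 = π + 2β = 302.0900°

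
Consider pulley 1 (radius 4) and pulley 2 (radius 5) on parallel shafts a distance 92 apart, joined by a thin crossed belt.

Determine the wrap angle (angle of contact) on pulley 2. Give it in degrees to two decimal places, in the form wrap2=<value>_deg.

crossed belt: β = asin((r1+r2)/C) = asin(9/92) = 5.6140°
wrap1 = wrap2 = π + 2β = 191.2280°

wrap2=191.23_deg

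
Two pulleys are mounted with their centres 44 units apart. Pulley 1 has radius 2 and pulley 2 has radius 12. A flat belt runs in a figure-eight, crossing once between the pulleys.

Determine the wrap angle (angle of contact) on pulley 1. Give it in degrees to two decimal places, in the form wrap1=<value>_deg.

crossed belt: β = asin((r1+r2)/C) = asin(14/44) = 18.5530°
wrap1 = wrap2 = π + 2β = 217.1060°

wrap1=217.11_deg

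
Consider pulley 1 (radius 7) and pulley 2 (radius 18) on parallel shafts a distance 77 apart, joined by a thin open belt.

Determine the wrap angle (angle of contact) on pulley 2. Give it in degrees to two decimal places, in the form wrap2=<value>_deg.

wrap2=196.43_deg

open belt: β = asin((r2−r1)/C) = asin(11/77) = 8.2132°
wrap1 = π − 2β = 163.5736°
wrap2 = π + 2β = 196.4264°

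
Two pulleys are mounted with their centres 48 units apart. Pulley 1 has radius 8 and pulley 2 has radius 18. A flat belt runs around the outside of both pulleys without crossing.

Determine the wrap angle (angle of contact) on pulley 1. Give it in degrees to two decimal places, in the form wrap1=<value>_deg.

wrap1=155.95_deg

open belt: β = asin((r2−r1)/C) = asin(10/48) = 12.0247°
wrap1 = π − 2β = 155.9506°
wrap2 = π + 2β = 204.0494°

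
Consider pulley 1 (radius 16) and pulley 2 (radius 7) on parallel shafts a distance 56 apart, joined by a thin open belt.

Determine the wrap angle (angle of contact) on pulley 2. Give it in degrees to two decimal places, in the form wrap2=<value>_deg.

wrap2=161.50_deg

open belt: β = asin((r2−r1)/C) = asin(-9/56) = -9.2484°
wrap1 = π − 2β = 198.4967°
wrap2 = π + 2β = 161.5033°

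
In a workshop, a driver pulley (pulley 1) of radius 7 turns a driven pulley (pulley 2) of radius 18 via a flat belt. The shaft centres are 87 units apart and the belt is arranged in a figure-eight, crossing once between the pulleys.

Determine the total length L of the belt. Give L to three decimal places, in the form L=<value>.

L=259.774

crossed belt: β = asin((r1+r2)/C) = asin(25/87) = 16.6997°
wrap1 = wrap2 = π + 2β = 213.3995°
tangent length = C·cosβ = 83.3307
L = (r1+r2)·wrap + 2·C·cosβ = 25·3.7245 + 2·83.3307 = 259.7744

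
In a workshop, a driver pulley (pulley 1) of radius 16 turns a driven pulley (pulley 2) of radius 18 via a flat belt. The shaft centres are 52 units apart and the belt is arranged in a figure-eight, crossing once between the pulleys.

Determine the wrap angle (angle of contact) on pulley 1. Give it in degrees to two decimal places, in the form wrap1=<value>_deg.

crossed belt: β = asin((r1+r2)/C) = asin(34/52) = 40.8322°
wrap1 = wrap2 = π + 2β = 261.6644°

wrap1=261.66_deg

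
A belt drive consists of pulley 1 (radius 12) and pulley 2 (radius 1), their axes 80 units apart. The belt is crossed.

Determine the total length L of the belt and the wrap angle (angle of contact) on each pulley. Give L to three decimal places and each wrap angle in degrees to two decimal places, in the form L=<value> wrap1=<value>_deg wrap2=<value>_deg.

L=202.958 wrap1=198.70_deg wrap2=198.70_deg

crossed belt: β = asin((r1+r2)/C) = asin(13/80) = 9.3520°
wrap1 = wrap2 = π + 2β = 198.7041°
tangent length = C·cosβ = 78.9367
L = (r1+r2)·wrap + 2·C·cosβ = 13·3.4680 + 2·78.9367 = 202.9579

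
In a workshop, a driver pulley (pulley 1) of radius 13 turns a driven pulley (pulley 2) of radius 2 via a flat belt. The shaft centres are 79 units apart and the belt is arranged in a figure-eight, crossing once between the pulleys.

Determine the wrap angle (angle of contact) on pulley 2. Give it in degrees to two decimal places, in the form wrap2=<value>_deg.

crossed belt: β = asin((r1+r2)/C) = asin(15/79) = 10.9454°
wrap1 = wrap2 = π + 2β = 201.8908°

wrap2=201.89_deg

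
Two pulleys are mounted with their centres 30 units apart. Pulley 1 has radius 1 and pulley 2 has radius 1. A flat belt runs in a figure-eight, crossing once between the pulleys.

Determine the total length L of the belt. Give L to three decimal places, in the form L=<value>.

crossed belt: β = asin((r1+r2)/C) = asin(2/30) = 3.8226°
wrap1 = wrap2 = π + 2β = 187.6451°
tangent length = C·cosβ = 29.9333
L = (r1+r2)·wrap + 2·C·cosβ = 2·3.2750 + 2·29.9333 = 66.4166

L=66.417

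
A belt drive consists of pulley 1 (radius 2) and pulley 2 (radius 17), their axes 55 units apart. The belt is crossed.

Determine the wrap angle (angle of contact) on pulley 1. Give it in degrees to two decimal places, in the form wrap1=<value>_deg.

wrap1=220.42_deg

crossed belt: β = asin((r1+r2)/C) = asin(19/55) = 20.2095°
wrap1 = wrap2 = π + 2β = 220.4191°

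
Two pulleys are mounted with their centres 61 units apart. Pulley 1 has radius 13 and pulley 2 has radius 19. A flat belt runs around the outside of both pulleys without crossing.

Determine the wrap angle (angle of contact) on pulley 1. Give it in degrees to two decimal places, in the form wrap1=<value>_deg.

open belt: β = asin((r2−r1)/C) = asin(6/61) = 5.6448°
wrap1 = π − 2β = 168.7104°
wrap2 = π + 2β = 191.2896°

wrap1=168.71_deg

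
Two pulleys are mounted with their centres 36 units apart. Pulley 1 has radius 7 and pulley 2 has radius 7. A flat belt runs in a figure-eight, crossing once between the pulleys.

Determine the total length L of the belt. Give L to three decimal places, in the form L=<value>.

crossed belt: β = asin((r1+r2)/C) = asin(14/36) = 22.8854°
wrap1 = wrap2 = π + 2β = 225.7708°
tangent length = C·cosβ = 33.1662
L = (r1+r2)·wrap + 2·C·cosβ = 14·3.9404 + 2·33.1662 = 121.4987

L=121.499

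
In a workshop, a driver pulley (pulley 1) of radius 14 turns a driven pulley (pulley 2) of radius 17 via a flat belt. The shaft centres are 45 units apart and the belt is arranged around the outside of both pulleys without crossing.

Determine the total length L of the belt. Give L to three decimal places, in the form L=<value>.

L=187.589

open belt: β = asin((r2−r1)/C) = asin(3/45) = 3.8226°
wrap1 = π − 2β = 172.3549°
wrap2 = π + 2β = 187.6451°
tangent length = C·cosβ = 44.8999
L = r1·wrap1 + r2·wrap2 + 2·C·cosβ = 14·3.0082 + 17·3.2750 + 2·44.8999 = 187.5894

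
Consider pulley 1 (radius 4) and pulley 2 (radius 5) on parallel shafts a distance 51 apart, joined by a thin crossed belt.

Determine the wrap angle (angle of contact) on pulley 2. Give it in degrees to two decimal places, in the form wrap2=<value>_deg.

wrap2=200.33_deg

crossed belt: β = asin((r1+r2)/C) = asin(9/51) = 10.1642°
wrap1 = wrap2 = π + 2β = 200.3285°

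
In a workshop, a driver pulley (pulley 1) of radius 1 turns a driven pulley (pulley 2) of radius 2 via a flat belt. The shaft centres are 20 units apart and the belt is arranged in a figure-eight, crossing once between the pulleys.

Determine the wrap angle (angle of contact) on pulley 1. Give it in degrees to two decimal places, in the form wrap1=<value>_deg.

wrap1=197.25_deg

crossed belt: β = asin((r1+r2)/C) = asin(3/20) = 8.6269°
wrap1 = wrap2 = π + 2β = 197.2539°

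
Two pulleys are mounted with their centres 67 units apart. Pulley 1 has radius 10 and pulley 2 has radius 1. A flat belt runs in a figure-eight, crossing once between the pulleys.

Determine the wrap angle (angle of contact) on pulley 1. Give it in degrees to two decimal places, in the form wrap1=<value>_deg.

wrap1=198.90_deg

crossed belt: β = asin((r1+r2)/C) = asin(11/67) = 9.4496°
wrap1 = wrap2 = π + 2β = 198.8991°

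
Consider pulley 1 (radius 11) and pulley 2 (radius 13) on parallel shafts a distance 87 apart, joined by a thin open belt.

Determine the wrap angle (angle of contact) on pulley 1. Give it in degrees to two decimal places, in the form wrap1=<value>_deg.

wrap1=177.37_deg

open belt: β = asin((r2−r1)/C) = asin(2/87) = 1.3173°
wrap1 = π − 2β = 177.3655°
wrap2 = π + 2β = 182.6345°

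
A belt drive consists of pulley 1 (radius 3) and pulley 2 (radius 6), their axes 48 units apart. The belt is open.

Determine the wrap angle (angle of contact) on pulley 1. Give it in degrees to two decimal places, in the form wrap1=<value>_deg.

open belt: β = asin((r2−r1)/C) = asin(3/48) = 3.5833°
wrap1 = π − 2β = 172.8334°
wrap2 = π + 2β = 187.1666°

wrap1=172.83_deg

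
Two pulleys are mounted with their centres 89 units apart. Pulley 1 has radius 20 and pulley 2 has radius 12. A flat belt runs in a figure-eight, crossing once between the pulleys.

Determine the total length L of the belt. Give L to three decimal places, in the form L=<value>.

crossed belt: β = asin((r1+r2)/C) = asin(32/89) = 21.0726°
wrap1 = wrap2 = π + 2β = 222.1452°
tangent length = C·cosβ = 83.0482
L = (r1+r2)·wrap + 2·C·cosβ = 32·3.8772 + 2·83.0482 = 290.1656

L=290.166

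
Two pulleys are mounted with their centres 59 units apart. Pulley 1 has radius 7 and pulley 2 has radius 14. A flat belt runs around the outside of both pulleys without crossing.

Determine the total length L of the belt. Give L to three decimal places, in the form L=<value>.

open belt: β = asin((r2−r1)/C) = asin(7/59) = 6.8139°
wrap1 = π − 2β = 166.3723°
wrap2 = π + 2β = 193.6277°
tangent length = C·cosβ = 58.5833
L = r1·wrap1 + r2·wrap2 + 2·C·cosβ = 7·2.9037 + 14·3.3794 + 2·58.5833 = 184.8049

L=184.805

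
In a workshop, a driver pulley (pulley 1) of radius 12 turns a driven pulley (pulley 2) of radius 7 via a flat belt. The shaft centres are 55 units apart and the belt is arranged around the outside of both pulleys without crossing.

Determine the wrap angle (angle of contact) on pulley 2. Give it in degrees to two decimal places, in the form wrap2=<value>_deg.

open belt: β = asin((r2−r1)/C) = asin(-5/55) = -5.2159°
wrap1 = π − 2β = 190.4318°
wrap2 = π + 2β = 169.5682°

wrap2=169.57_deg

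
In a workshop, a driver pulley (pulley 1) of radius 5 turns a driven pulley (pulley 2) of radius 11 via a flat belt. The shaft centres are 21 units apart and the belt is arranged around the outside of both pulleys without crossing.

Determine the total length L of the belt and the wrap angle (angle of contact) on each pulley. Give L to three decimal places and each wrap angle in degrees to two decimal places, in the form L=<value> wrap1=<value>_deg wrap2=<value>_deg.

open belt: β = asin((r2−r1)/C) = asin(6/21) = 16.6015°
wrap1 = π − 2β = 146.7969°
wrap2 = π + 2β = 213.2031°
tangent length = C·cosβ = 20.1246
L = r1·wrap1 + r2·wrap2 + 2·C·cosβ = 5·2.5621 + 11·3.7211 + 2·20.1246 = 93.9917

L=93.992 wrap1=146.80_deg wrap2=213.20_deg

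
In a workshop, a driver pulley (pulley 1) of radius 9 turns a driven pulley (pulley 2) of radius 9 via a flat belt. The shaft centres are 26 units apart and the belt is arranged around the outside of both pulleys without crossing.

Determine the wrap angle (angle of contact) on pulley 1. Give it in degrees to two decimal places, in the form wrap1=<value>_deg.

wrap1=180.00_deg

open belt: β = asin((r2−r1)/C) = asin(0/26) = 0.0000°
wrap1 = π − 2β = 180.0000°
wrap2 = π + 2β = 180.0000°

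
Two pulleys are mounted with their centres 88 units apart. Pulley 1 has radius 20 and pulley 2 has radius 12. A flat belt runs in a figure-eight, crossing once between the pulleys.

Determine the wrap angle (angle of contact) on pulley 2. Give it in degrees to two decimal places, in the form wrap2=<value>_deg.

crossed belt: β = asin((r1+r2)/C) = asin(32/88) = 21.3237°
wrap1 = wrap2 = π + 2β = 222.6474°

wrap2=222.65_deg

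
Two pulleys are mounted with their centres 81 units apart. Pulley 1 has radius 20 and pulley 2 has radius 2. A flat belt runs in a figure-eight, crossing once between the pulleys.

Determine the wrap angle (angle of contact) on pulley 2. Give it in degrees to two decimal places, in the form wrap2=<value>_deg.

wrap2=211.52_deg

crossed belt: β = asin((r1+r2)/C) = asin(22/81) = 15.7598°
wrap1 = wrap2 = π + 2β = 211.5196°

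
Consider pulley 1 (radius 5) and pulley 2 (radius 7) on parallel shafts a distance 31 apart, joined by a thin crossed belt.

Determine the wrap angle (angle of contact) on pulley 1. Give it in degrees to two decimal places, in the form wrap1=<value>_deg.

wrap1=225.55_deg

crossed belt: β = asin((r1+r2)/C) = asin(12/31) = 22.7740°
wrap1 = wrap2 = π + 2β = 225.5479°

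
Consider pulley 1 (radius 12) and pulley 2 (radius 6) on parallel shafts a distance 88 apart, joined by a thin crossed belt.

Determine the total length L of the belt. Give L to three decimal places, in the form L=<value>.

L=236.243

crossed belt: β = asin((r1+r2)/C) = asin(18/88) = 11.8029°
wrap1 = wrap2 = π + 2β = 203.6058°
tangent length = C·cosβ = 86.1394
L = (r1+r2)·wrap + 2·C·cosβ = 18·3.5536 + 2·86.1394 = 236.2435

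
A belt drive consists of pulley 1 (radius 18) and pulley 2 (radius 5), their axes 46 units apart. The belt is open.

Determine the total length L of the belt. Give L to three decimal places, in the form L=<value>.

open belt: β = asin((r2−r1)/C) = asin(-13/46) = -16.4160°
wrap1 = π − 2β = 212.8319°
wrap2 = π + 2β = 147.1681°
tangent length = C·cosβ = 44.1248
L = r1·wrap1 + r2·wrap2 + 2·C·cosβ = 18·3.7146 + 5·2.5686 + 2·44.1248 = 167.9556

L=167.956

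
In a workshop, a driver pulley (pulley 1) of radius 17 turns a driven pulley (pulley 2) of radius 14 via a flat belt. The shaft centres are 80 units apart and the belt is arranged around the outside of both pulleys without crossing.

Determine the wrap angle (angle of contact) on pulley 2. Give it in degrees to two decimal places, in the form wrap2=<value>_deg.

open belt: β = asin((r2−r1)/C) = asin(-3/80) = -2.1491°
wrap1 = π − 2β = 184.2982°
wrap2 = π + 2β = 175.7018°

wrap2=175.70_deg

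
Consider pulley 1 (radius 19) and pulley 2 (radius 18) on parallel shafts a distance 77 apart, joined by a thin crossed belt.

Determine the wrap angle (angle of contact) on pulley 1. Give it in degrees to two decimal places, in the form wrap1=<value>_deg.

crossed belt: β = asin((r1+r2)/C) = asin(37/77) = 28.7193°
wrap1 = wrap2 = π + 2β = 237.4387°

wrap1=237.44_deg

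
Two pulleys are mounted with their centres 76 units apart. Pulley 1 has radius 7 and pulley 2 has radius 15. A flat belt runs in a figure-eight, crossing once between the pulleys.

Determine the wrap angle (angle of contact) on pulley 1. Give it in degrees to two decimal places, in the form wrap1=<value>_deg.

crossed belt: β = asin((r1+r2)/C) = asin(22/76) = 16.8264°
wrap1 = wrap2 = π + 2β = 213.6529°

wrap1=213.65_deg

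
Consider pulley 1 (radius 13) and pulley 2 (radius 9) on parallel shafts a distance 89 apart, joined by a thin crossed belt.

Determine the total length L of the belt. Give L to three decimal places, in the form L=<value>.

crossed belt: β = asin((r1+r2)/C) = asin(22/89) = 14.3114°
wrap1 = wrap2 = π + 2β = 208.6227°
tangent length = C·cosβ = 86.2380
L = (r1+r2)·wrap + 2·C·cosβ = 22·3.6412 + 2·86.2380 = 252.5815

L=252.581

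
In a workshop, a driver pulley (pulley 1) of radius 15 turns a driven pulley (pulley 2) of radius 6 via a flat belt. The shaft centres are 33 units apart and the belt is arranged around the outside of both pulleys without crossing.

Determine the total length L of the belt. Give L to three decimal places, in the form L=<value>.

L=134.444

open belt: β = asin((r2−r1)/C) = asin(-9/33) = -15.8266°
wrap1 = π − 2β = 211.6532°
wrap2 = π + 2β = 148.3468°
tangent length = C·cosβ = 31.7490
L = r1·wrap1 + r2·wrap2 + 2·C·cosβ = 15·3.6940 + 6·2.5891 + 2·31.7490 = 134.4436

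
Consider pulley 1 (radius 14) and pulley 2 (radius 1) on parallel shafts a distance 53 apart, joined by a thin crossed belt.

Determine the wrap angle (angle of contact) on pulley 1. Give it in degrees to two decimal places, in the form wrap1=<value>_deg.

wrap1=212.88_deg

crossed belt: β = asin((r1+r2)/C) = asin(15/53) = 16.4405°
wrap1 = wrap2 = π + 2β = 212.8809°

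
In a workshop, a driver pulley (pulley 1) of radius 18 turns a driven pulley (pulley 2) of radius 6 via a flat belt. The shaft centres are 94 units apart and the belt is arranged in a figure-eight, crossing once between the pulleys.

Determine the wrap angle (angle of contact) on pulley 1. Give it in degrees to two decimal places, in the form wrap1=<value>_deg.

wrap1=209.58_deg

crossed belt: β = asin((r1+r2)/C) = asin(24/94) = 14.7925°
wrap1 = wrap2 = π + 2β = 209.5850°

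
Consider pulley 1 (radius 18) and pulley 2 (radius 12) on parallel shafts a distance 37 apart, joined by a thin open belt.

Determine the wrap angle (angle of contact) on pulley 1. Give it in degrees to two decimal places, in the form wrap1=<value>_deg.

wrap1=198.66_deg

open belt: β = asin((r2−r1)/C) = asin(-6/37) = -9.3324°
wrap1 = π − 2β = 198.6648°
wrap2 = π + 2β = 161.3352°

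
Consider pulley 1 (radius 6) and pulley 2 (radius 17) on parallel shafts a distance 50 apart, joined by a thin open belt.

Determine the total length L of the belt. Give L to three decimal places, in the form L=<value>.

open belt: β = asin((r2−r1)/C) = asin(11/50) = 12.7090°
wrap1 = π − 2β = 154.5819°
wrap2 = π + 2β = 205.4181°
tangent length = C·cosβ = 48.7750
L = r1·wrap1 + r2·wrap2 + 2·C·cosβ = 6·2.6980 + 17·3.5852 + 2·48.7750 = 174.6865

L=174.687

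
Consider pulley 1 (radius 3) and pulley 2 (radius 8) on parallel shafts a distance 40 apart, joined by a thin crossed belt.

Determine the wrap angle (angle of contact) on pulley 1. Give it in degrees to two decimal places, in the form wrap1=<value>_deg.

wrap1=211.92_deg

crossed belt: β = asin((r1+r2)/C) = asin(11/40) = 15.9620°
wrap1 = wrap2 = π + 2β = 211.9240°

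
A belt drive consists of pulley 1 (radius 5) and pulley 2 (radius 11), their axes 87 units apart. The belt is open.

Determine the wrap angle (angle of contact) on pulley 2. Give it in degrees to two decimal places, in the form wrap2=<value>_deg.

wrap2=187.91_deg

open belt: β = asin((r2−r1)/C) = asin(6/87) = 3.9546°
wrap1 = π − 2β = 172.0909°
wrap2 = π + 2β = 187.9091°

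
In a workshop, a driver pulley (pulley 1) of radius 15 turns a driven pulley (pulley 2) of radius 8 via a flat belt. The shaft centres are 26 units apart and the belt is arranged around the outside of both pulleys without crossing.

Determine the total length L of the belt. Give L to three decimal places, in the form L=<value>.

open belt: β = asin((r2−r1)/C) = asin(-7/26) = -15.6185°
wrap1 = π − 2β = 211.2370°
wrap2 = π + 2β = 148.7630°
tangent length = C·cosβ = 25.0400
L = r1·wrap1 + r2·wrap2 + 2·C·cosβ = 15·3.6868 + 8·2.5964 + 2·25.0400 = 126.1529

L=126.153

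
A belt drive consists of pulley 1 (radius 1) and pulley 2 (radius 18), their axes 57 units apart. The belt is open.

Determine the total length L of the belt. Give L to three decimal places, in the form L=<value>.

L=178.799

open belt: β = asin((r2−r1)/C) = asin(17/57) = 17.3523°
wrap1 = π − 2β = 145.2955°
wrap2 = π + 2β = 214.7045°
tangent length = C·cosβ = 54.4059
L = r1·wrap1 + r2·wrap2 + 2·C·cosβ = 1·2.5359 + 18·3.7473 + 2·54.4059 = 178.7991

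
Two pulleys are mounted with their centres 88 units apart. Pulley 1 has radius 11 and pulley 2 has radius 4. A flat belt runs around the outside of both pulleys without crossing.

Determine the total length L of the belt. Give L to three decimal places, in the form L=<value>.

L=223.681

open belt: β = asin((r2−r1)/C) = asin(-7/88) = -4.5624°
wrap1 = π − 2β = 189.1249°
wrap2 = π + 2β = 170.8751°
tangent length = C·cosβ = 87.7211
L = r1·wrap1 + r2·wrap2 + 2·C·cosβ = 11·3.3009 + 4·2.9823 + 2·87.7211 = 223.6810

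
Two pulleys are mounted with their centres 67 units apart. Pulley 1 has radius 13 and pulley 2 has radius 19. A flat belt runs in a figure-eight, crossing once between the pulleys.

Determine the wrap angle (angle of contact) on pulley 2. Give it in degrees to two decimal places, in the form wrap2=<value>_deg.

wrap2=237.06_deg

crossed belt: β = asin((r1+r2)/C) = asin(32/67) = 28.5295°
wrap1 = wrap2 = π + 2β = 237.0591°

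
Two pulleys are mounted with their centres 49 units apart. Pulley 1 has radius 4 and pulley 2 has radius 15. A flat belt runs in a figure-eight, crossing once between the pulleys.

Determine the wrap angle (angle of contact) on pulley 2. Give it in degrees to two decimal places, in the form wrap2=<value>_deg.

crossed belt: β = asin((r1+r2)/C) = asin(19/49) = 22.8149°
wrap1 = wrap2 = π + 2β = 225.6298°

wrap2=225.63_deg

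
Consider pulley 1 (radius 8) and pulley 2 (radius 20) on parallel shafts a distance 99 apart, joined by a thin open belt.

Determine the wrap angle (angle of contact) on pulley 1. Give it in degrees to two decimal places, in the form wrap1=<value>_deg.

wrap1=166.08_deg

open belt: β = asin((r2−r1)/C) = asin(12/99) = 6.9621°
wrap1 = π − 2β = 166.0759°
wrap2 = π + 2β = 193.9241°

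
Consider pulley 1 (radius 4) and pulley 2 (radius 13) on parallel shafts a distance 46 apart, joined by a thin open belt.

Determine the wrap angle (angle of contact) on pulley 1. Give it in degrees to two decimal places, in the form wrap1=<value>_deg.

wrap1=157.43_deg

open belt: β = asin((r2−r1)/C) = asin(9/46) = 11.2828°
wrap1 = π − 2β = 157.4344°
wrap2 = π + 2β = 202.5656°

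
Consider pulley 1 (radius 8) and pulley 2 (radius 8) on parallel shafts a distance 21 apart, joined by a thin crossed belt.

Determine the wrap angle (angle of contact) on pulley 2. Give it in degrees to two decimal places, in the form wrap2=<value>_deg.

crossed belt: β = asin((r1+r2)/C) = asin(16/21) = 49.6324°
wrap1 = wrap2 = π + 2β = 279.2648°

wrap2=279.26_deg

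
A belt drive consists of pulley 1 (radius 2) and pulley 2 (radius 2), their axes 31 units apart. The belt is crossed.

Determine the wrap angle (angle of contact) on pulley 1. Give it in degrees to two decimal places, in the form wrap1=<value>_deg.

wrap1=194.83_deg

crossed belt: β = asin((r1+r2)/C) = asin(4/31) = 7.4137°
wrap1 = wrap2 = π + 2β = 194.8273°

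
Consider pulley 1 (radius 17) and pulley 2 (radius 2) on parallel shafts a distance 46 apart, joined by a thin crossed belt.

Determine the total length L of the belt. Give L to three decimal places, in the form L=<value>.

crossed belt: β = asin((r1+r2)/C) = asin(19/46) = 24.3962°
wrap1 = wrap2 = π + 2β = 228.7923°
tangent length = C·cosβ = 41.8927
L = (r1+r2)·wrap + 2·C·cosβ = 19·3.9932 + 2·41.8927 = 159.6559

L=159.656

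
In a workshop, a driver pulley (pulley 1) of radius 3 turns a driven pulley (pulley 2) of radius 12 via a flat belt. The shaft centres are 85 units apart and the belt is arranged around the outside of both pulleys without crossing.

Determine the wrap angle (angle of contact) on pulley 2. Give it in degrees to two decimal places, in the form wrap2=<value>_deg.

open belt: β = asin((r2−r1)/C) = asin(9/85) = 6.0780°
wrap1 = π − 2β = 167.8440°
wrap2 = π + 2β = 192.1560°

wrap2=192.16_deg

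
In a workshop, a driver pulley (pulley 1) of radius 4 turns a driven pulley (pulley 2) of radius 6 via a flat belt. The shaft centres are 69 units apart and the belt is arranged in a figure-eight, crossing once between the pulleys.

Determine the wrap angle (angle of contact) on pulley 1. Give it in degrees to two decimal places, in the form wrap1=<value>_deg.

wrap1=196.67_deg

crossed belt: β = asin((r1+r2)/C) = asin(10/69) = 8.3331°
wrap1 = wrap2 = π + 2β = 196.6662°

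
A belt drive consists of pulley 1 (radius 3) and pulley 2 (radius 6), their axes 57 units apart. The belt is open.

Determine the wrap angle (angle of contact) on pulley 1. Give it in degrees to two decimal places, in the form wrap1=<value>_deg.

open belt: β = asin((r2−r1)/C) = asin(3/57) = 3.0170°
wrap1 = π − 2β = 173.9661°
wrap2 = π + 2β = 186.0339°

wrap1=173.97_deg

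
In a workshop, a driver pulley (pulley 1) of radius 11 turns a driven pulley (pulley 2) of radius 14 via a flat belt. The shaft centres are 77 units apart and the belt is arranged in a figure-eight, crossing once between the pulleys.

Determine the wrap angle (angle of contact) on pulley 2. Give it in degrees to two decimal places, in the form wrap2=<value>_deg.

crossed belt: β = asin((r1+r2)/C) = asin(25/77) = 18.9459°
wrap1 = wrap2 = π + 2β = 217.8918°

wrap2=217.89_deg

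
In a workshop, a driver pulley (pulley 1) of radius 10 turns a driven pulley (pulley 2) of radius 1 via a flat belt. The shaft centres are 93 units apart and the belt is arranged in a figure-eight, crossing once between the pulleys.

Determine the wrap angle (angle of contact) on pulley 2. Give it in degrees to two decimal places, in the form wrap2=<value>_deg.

crossed belt: β = asin((r1+r2)/C) = asin(11/93) = 6.7928°
wrap1 = wrap2 = π + 2β = 193.5856°

wrap2=193.59_deg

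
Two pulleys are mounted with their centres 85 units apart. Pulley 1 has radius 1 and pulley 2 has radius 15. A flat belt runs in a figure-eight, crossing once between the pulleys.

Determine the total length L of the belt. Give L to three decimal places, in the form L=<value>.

L=223.286

crossed belt: β = asin((r1+r2)/C) = asin(16/85) = 10.8498°
wrap1 = wrap2 = π + 2β = 201.6996°
tangent length = C·cosβ = 83.4805
L = (r1+r2)·wrap + 2·C·cosβ = 16·3.5203 + 2·83.4805 = 223.2862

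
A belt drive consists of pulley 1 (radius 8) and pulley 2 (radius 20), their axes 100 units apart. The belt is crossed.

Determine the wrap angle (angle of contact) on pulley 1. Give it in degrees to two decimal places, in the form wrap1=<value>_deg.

crossed belt: β = asin((r1+r2)/C) = asin(28/100) = 16.2602°
wrap1 = wrap2 = π + 2β = 212.5204°

wrap1=212.52_deg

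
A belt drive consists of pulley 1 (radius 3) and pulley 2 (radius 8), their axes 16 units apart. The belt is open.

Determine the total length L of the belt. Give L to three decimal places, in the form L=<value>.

open belt: β = asin((r2−r1)/C) = asin(5/16) = 18.2100°
wrap1 = π − 2β = 143.5801°
wrap2 = π + 2β = 216.4199°
tangent length = C·cosβ = 15.1987
L = r1·wrap1 + r2·wrap2 + 2·C·cosβ = 3·2.5059 + 8·3.7772 + 2·15.1987 = 68.1331

L=68.133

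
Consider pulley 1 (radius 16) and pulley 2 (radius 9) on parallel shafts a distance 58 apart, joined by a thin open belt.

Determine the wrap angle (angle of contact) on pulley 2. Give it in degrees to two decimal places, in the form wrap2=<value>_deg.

open belt: β = asin((r2−r1)/C) = asin(-7/58) = -6.9319°
wrap1 = π − 2β = 193.8638°
wrap2 = π + 2β = 166.1362°

wrap2=166.14_deg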